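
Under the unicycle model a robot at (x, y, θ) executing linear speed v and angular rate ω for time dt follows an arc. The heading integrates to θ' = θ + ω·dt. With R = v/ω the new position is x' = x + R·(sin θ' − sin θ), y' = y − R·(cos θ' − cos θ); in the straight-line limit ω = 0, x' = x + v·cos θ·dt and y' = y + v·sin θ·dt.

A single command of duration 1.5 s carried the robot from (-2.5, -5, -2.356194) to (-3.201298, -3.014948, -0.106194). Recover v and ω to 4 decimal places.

Δθ = -0.106194 − -2.356194 = 2.250000
ω = Δθ/dt = 2.250000/1.5 = 1.5000
R = −Δy/(cos θ' − cos θ) = -1.1667
v = R·ω = -1.1667·1.5000 = -1.7500

v = -1.7500, ω = 1.5000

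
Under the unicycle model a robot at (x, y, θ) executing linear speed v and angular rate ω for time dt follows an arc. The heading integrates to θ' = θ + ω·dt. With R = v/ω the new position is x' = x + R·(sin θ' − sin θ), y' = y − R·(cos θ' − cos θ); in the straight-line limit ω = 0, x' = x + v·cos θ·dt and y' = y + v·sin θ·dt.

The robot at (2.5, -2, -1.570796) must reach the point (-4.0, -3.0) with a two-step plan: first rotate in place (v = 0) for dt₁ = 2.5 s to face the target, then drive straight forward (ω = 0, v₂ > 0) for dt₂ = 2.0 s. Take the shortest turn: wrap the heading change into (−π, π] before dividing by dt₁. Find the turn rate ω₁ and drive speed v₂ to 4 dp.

heading to target = atan2(-3−-2, -4−2.5) = -2.9889
Δθ = wrap(-2.9889 − -1.5708) = -1.4181; ω₁ = Δθ/dt₁ = -0.5673
distance = √((-4−2.5)² + (-3−-2)²) = 6.5765; v₂ = distance/dt₂ = 3.2882

ω₁ = -0.5673, v₂ = 3.2882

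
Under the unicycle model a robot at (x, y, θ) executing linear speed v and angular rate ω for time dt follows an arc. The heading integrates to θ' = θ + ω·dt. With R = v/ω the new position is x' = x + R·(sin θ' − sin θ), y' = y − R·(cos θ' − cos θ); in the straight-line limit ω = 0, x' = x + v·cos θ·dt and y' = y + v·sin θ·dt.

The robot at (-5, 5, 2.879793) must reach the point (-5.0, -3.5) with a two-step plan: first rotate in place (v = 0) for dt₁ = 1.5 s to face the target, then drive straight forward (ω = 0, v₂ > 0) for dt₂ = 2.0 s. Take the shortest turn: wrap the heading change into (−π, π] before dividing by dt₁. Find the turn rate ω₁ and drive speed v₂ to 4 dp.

heading to target = atan2(-3.5−5, -5−-5) = -1.5708
Δθ = wrap(-1.5708 − 2.8798) = 1.8326; ω₁ = Δθ/dt₁ = 1.2217
distance = √((-5−-5)² + (-3.5−5)²) = 8.5000; v₂ = distance/dt₂ = 4.2500

ω₁ = 1.2217, v₂ = 4.2500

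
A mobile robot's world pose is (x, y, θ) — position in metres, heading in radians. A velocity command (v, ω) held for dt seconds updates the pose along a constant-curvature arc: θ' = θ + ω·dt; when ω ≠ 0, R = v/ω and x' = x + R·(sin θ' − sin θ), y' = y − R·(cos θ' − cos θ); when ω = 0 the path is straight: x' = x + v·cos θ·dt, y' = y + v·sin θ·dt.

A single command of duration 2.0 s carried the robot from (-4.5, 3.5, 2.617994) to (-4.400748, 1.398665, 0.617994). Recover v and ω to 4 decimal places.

Δθ = 0.617994 − 2.617994 = -2.000000
ω = Δθ/dt = -2.000000/2.0 = -1.0000
R = −Δy/(cos θ' − cos θ) = 1.2500
v = R·ω = 1.2500·-1.0000 = -1.2500

v = -1.2500, ω = -1.0000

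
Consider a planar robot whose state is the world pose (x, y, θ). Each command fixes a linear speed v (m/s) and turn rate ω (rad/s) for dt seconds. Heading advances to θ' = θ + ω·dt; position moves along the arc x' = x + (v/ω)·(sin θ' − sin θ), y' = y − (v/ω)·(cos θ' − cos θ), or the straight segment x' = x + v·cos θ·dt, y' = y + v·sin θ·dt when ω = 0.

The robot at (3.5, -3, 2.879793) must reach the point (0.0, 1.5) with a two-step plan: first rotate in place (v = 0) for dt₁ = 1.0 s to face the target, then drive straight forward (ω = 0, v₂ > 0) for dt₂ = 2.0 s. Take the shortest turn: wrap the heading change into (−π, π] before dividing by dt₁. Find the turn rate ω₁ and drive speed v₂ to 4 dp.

heading to target = atan2(1.5−-3, 0−3.5) = 2.2318
Δθ = wrap(2.2318 − 2.8798) = -0.6480; ω₁ = Δθ/dt₁ = -0.6480
distance = √((0−3.5)² + (1.5−-3)²) = 5.7009; v₂ = distance/dt₂ = 2.8504

ω₁ = -0.6480, v₂ = 2.8504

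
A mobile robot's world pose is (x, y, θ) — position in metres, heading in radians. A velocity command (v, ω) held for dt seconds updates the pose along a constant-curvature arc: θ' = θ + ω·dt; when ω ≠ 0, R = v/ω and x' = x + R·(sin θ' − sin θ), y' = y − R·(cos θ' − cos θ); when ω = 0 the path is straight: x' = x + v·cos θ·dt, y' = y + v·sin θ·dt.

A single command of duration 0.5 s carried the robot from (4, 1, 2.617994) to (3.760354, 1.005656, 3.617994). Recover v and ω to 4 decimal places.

Δθ = 3.617994 − 2.617994 = 1.000000
ω = Δθ/dt = 1.000000/0.5 = 2.0000
R = Δx/(sin θ' − sin θ) = 0.2500
v = R·ω = 0.2500·2.0000 = 0.5000

v = 0.5000, ω = 2.0000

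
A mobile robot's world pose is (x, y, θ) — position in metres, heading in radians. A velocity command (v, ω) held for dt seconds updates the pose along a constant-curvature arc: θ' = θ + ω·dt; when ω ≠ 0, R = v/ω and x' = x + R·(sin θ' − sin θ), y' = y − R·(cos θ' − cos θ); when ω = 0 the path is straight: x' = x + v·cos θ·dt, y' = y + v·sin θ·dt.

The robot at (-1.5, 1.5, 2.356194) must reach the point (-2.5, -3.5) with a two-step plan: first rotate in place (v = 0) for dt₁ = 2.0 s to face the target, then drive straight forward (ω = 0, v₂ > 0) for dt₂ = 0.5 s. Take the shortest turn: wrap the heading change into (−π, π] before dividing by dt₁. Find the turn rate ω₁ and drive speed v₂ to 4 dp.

heading to target = atan2(-3.5−1.5, -2.5−-1.5) = -1.7682
Δθ = wrap(-1.7682 − 2.3562) = 2.1588; ω₁ = Δθ/dt₁ = 1.0794
distance = √((-2.5−-1.5)² + (-3.5−1.5)²) = 5.0990; v₂ = distance/dt₂ = 10.1980

ω₁ = 1.0794, v₂ = 10.1980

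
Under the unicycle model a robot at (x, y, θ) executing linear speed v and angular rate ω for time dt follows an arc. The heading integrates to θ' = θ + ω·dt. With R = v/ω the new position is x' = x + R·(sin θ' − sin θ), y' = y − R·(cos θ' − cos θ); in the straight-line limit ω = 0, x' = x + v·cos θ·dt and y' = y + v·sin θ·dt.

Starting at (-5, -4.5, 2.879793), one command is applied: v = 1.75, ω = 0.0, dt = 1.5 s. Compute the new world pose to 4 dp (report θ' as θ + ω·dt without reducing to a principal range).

(-7.5356, -3.8206, 2.8798)

θ' = 2.8798 + 0.0·1.5 = 2.8798
ω = 0 → straight: x' = -5 + 1.75·cos(2.8798)·1.5 = -7.5356
y' = -4.5 + 1.75·sin(2.8798)·1.5 = -3.8206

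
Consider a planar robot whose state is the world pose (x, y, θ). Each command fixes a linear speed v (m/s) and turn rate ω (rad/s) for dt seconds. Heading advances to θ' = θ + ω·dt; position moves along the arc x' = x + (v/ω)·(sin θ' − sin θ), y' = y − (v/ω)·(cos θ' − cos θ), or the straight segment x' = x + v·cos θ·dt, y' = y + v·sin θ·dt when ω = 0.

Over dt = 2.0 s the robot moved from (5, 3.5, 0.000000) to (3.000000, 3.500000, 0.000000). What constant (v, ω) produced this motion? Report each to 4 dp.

v = -1.0000, ω = 0.0000

Δθ = 0.000000 − 0.000000 = 0.000000
ω = Δθ/dt = 0.000000/2.0 = 0.0000
ω = 0 → v = (Δx·cos θ + Δy·sin θ)/dt = -1.0000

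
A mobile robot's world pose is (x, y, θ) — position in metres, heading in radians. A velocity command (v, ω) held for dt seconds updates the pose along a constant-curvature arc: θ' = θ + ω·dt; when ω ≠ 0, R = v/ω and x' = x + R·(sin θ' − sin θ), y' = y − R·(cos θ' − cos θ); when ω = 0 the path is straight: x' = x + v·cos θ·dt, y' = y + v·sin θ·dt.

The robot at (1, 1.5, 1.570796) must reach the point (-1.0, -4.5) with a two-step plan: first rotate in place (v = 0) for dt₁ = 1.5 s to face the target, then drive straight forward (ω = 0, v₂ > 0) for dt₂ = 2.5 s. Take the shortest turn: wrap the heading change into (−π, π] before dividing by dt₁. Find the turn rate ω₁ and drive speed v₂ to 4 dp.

heading to target = atan2(-4.5−1.5, -1−1) = -1.8925
Δθ = wrap(-1.8925 − 1.5708) = 2.8198; ω₁ = Δθ/dt₁ = 1.8799
distance = √((-1−1)² + (-4.5−1.5)²) = 6.3246; v₂ = distance/dt₂ = 2.5298

ω₁ = 1.8799, v₂ = 2.5298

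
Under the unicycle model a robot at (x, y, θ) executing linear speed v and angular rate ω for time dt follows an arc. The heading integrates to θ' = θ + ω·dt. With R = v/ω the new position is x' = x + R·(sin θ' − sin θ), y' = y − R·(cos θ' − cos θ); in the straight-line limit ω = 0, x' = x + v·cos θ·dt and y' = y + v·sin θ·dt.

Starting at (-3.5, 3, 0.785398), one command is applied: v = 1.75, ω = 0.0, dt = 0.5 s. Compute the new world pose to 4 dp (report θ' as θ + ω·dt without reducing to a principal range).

(-2.8813, 3.6187, 0.7854)

θ' = 0.7854 + 0.0·0.5 = 0.7854
ω = 0 → straight: x' = -3.5 + 1.75·cos(0.7854)·0.5 = -2.8813
y' = 3 + 1.75·sin(0.7854)·0.5 = 3.6187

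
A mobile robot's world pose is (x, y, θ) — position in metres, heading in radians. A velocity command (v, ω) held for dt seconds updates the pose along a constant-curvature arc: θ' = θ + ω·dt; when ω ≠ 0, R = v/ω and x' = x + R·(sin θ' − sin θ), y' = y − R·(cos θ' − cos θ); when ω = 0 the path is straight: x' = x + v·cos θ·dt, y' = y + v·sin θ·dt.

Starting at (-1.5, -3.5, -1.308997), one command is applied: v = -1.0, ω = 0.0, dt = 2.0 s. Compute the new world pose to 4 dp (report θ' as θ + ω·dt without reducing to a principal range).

θ' = -1.3090 + 0.0·2.0 = -1.3090
ω = 0 → straight: x' = -1.5 + -1.0·cos(-1.3090)·2.0 = -2.0176
y' = -3.5 + -1.0·sin(-1.3090)·2.0 = -1.5681

(-2.0176, -1.5681, -1.3090)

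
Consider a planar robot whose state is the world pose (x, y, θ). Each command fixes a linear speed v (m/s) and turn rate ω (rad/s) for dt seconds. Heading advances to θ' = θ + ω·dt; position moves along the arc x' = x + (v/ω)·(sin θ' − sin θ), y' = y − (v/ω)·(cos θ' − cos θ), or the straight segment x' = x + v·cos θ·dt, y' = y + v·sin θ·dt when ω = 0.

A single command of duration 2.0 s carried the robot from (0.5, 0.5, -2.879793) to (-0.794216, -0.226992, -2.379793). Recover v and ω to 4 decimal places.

v = 0.7500, ω = 0.2500

Δθ = -2.379793 − -2.879793 = 0.500000
ω = Δθ/dt = 0.500000/2.0 = 0.2500
R = Δx/(sin θ' − sin θ) = 3.0000
v = R·ω = 3.0000·0.2500 = 0.7500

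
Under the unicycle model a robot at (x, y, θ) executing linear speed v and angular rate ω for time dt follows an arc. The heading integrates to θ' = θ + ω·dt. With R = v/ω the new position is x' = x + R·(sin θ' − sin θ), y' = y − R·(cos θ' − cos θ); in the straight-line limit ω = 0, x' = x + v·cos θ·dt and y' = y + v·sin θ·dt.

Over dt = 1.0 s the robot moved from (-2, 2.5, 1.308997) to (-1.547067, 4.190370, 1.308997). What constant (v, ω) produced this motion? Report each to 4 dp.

Δθ = 1.308997 − 1.308997 = 0.000000
ω = Δθ/dt = 0.000000/1.0 = 0.0000
ω = 0 → v = (Δx·cos θ + Δy·sin θ)/dt = 1.7500

v = 1.7500, ω = 0.0000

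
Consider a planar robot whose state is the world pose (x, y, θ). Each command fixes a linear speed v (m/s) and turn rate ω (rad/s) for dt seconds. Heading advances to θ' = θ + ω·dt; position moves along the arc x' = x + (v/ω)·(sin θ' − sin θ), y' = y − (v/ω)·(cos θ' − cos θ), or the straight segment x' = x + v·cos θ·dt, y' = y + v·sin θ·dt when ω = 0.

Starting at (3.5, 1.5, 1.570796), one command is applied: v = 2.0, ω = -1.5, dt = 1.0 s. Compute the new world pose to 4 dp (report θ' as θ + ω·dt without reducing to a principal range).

(4.7390, 2.8300, 0.0708)

θ' = 1.5708 + -1.5·1.0 = 0.0708
R = v/ω = 2.0/-1.5 = -1.3333
x' = 3.5 + -1.3333·(sin 0.0708 − sin 1.5708) = 4.7390
y' = 1.5 − -1.3333·(cos 0.0708 − cos 1.5708) = 2.8300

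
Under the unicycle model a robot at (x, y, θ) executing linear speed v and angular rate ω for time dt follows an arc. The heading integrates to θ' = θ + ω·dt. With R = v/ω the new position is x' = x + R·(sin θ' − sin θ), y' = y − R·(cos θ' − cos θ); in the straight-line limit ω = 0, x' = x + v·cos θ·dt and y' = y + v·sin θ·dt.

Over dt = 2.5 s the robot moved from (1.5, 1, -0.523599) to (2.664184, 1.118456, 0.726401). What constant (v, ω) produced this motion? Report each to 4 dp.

Δθ = 0.726401 − -0.523599 = 1.250000
ω = Δθ/dt = 1.250000/2.5 = 0.5000
R = Δx/(sin θ' − sin θ) = 1.0000
v = R·ω = 1.0000·0.5000 = 0.5000

v = 0.5000, ω = 0.5000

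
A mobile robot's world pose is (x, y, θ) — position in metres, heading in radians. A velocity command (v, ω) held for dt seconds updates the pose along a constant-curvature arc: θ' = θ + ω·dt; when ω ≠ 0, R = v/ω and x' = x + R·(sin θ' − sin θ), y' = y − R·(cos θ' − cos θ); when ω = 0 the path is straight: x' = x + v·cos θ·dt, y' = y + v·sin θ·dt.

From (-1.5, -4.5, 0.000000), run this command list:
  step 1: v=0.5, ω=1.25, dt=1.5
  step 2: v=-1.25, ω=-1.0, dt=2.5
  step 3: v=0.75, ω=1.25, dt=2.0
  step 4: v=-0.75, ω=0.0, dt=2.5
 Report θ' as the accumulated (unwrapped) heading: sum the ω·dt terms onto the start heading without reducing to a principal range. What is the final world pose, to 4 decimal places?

step 1: θ'=1.8750 (R=0.4000) → pose (-1.1184, -3.9802, 1.8750)
step 2: θ'=-0.6250 (R=1.2500) → pose (-3.0423, -5.3683, -0.6250)
step 3: θ'=1.8750 (R=0.6000) → pose (-2.1188, -4.7020, 1.8750)
step 4: θ'=1.8750 (straight) → pose (-1.5572, -6.4909, 1.8750)

(-1.5572, -6.4909, 1.8750)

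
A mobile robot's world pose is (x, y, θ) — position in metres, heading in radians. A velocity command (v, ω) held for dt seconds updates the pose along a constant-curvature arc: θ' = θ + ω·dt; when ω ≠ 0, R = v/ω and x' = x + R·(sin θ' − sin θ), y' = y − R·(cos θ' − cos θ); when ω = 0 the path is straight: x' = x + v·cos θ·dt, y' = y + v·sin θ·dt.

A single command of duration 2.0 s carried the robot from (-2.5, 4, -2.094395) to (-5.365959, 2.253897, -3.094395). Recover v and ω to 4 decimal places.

v = 1.7500, ω = -0.5000

Δθ = -3.094395 − -2.094395 = -1.000000
ω = Δθ/dt = -1.000000/2.0 = -0.5000
R = Δx/(sin θ' − sin θ) = -3.5000
v = R·ω = -3.5000·-0.5000 = 1.7500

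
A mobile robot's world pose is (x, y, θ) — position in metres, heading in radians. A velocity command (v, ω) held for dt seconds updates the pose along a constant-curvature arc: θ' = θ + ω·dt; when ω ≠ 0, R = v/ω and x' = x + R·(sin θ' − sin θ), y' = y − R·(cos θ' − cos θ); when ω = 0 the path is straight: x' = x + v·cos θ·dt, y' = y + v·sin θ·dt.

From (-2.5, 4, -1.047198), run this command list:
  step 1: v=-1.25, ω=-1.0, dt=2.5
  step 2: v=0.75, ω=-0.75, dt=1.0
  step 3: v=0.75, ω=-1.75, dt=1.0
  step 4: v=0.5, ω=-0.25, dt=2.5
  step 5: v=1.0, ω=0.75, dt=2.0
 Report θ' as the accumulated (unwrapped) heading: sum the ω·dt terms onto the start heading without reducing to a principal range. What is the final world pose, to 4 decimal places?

(1.7740, 7.4267, -5.1722)

step 1: θ'=-3.5472 (R=1.2500) → pose (-0.9242, 5.7736, -3.5472)
step 2: θ'=-4.2972 (R=-1.0000) → pose (-1.4447, 6.2891, -4.2972)
step 3: θ'=-6.0472 (R=-0.4286) → pose (-1.1528, 6.8786, -6.0472)
step 4: θ'=-6.6722 (R=-2.0000) → pose (0.0734, 6.7846, -6.6722)
step 5: θ'=-5.1722 (R=1.3333) → pose (1.7740, 7.4267, -5.1722)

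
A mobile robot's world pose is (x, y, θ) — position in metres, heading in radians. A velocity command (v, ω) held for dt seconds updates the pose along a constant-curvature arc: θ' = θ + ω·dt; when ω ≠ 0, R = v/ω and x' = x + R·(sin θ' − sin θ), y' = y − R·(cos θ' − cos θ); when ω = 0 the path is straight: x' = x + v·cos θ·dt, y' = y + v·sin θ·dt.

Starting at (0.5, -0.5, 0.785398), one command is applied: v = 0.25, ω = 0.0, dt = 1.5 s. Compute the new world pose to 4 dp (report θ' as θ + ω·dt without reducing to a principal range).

θ' = 0.7854 + 0.0·1.5 = 0.7854
ω = 0 → straight: x' = 0.5 + 0.25·cos(0.7854)·1.5 = 0.7652
y' = -0.5 + 0.25·sin(0.7854)·1.5 = -0.2348

(0.7652, -0.2348, 0.7854)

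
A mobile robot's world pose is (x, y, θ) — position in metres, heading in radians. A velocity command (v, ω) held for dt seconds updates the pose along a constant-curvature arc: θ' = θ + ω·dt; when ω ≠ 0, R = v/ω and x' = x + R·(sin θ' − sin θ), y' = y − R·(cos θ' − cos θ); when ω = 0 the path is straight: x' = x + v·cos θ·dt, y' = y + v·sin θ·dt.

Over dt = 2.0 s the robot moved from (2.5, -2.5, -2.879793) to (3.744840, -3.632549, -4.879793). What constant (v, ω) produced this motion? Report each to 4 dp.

Δθ = -4.879793 − -2.879793 = -2.000000
ω = Δθ/dt = -2.000000/2.0 = -1.0000
R = Δx/(sin θ' − sin θ) = 1.0000
v = R·ω = 1.0000·-1.0000 = -1.0000

v = -1.0000, ω = -1.0000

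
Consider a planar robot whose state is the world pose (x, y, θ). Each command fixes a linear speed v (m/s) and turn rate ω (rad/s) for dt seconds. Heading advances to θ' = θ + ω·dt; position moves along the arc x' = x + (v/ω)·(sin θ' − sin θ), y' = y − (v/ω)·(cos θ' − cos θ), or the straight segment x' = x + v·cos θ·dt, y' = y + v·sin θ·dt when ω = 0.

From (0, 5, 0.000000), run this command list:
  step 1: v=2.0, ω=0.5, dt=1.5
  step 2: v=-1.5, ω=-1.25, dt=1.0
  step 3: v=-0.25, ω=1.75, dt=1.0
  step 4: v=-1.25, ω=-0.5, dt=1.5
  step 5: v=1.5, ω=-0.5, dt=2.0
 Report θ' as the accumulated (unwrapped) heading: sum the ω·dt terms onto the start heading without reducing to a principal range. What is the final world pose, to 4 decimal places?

step 1: θ'=0.7500 (R=4.0000) → pose (2.7266, 6.0732, 0.7500)
step 2: θ'=-0.5000 (R=1.2000) → pose (1.3333, 5.8982, -0.5000)
step 3: θ'=1.2500 (R=-0.1429) → pose (1.1292, 5.8178, 1.2500)
step 4: θ'=0.5000 (R=2.5000) → pose (-0.0447, 4.4122, 0.5000)
step 5: θ'=-0.5000 (R=-3.0000) → pose (2.8319, 4.4122, -0.5000)

(2.8319, 4.4122, -0.5000)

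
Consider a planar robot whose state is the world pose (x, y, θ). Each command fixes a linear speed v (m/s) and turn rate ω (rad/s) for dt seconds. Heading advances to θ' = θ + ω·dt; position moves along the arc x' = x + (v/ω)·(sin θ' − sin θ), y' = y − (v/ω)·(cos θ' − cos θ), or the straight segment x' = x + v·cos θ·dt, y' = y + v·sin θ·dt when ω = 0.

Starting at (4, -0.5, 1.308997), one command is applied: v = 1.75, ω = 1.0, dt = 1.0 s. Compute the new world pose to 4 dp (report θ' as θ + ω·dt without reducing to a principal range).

(3.6041, 1.1306, 2.3090)

θ' = 1.3090 + 1.0·1.0 = 2.3090
R = v/ω = 1.75/1.0 = 1.7500
x' = 4 + 1.7500·(sin 2.3090 − sin 1.3090) = 3.6041
y' = -0.5 − 1.7500·(cos 2.3090 − cos 1.3090) = 1.1306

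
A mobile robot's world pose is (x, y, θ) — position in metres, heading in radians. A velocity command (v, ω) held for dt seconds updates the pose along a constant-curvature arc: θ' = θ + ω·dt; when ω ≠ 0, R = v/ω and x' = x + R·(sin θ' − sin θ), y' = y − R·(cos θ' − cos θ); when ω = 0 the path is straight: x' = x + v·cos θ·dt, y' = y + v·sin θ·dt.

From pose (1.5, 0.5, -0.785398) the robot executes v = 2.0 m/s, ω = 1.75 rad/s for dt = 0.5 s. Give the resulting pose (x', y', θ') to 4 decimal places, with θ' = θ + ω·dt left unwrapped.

(2.4104, 0.1698, 0.0896)

θ' = -0.7854 + 1.75·0.5 = 0.0896
R = v/ω = 2.0/1.75 = 1.1429
x' = 1.5 + 1.1429·(sin 0.0896 − sin -0.7854) = 2.4104
y' = 0.5 − 1.1429·(cos 0.0896 − cos -0.7854) = 0.1698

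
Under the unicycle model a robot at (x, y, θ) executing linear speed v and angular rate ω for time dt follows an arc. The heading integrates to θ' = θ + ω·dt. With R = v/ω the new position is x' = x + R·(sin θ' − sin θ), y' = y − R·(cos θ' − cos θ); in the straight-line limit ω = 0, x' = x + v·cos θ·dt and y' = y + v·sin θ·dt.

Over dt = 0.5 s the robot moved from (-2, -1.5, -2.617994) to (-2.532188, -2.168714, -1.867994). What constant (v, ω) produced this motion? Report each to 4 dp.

Δθ = -1.867994 − -2.617994 = 0.750000
ω = Δθ/dt = 0.750000/0.5 = 1.5000
R = −Δy/(cos θ' − cos θ) = 1.1667
v = R·ω = 1.1667·1.5000 = 1.7500

v = 1.7500, ω = 1.5000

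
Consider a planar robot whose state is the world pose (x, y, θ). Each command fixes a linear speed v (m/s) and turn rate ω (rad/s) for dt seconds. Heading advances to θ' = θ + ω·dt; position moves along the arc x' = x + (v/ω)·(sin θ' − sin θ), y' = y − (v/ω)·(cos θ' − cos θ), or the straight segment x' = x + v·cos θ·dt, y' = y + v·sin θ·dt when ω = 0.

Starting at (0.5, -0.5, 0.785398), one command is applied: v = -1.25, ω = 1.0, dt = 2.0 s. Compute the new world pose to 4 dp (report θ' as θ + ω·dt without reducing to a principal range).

θ' = 0.7854 + 1.0·2.0 = 2.7854
R = v/ω = -1.25/1.0 = -1.2500
x' = 0.5 + -1.2500·(sin 2.7854 − sin 0.7854) = 0.9480
y' = -0.5 − -1.2500·(cos 2.7854 − cos 0.7854) = -2.5554

(0.9480, -2.5554, 2.7854)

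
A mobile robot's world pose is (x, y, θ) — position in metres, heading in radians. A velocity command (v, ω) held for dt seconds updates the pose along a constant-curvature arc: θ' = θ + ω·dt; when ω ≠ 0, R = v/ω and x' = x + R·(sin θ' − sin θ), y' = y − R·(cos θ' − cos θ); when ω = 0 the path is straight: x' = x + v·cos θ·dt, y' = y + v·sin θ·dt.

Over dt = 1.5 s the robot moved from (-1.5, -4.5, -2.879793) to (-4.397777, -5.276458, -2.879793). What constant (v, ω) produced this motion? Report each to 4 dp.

v = 2.0000, ω = 0.0000

Δθ = -2.879793 − -2.879793 = 0.000000
ω = Δθ/dt = 0.000000/1.5 = 0.0000
ω = 0 → v = (Δx·cos θ + Δy·sin θ)/dt = 2.0000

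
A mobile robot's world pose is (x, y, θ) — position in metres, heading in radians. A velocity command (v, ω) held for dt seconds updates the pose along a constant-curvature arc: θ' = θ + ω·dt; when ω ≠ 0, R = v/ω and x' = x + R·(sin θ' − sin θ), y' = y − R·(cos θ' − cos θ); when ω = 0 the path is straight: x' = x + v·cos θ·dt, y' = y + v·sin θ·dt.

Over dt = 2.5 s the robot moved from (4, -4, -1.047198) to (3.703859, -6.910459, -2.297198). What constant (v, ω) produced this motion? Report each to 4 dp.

v = 1.2500, ω = -0.5000

Δθ = -2.297198 − -1.047198 = -1.250000
ω = Δθ/dt = -1.250000/2.5 = -0.5000
R = −Δy/(cos θ' − cos θ) = -2.5000
v = R·ω = -2.5000·-0.5000 = 1.2500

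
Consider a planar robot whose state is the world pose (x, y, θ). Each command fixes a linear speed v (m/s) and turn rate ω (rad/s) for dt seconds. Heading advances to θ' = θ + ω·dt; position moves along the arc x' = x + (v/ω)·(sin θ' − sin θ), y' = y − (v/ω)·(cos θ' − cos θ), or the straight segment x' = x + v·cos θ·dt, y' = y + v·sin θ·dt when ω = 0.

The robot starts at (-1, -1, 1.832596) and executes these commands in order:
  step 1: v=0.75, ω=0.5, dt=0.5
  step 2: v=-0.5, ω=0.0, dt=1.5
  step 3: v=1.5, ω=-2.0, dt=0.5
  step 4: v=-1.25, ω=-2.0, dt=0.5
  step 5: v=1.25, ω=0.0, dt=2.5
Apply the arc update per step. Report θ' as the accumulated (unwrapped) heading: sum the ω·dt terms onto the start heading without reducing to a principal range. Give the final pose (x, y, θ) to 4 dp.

(1.8317, -0.6603, 0.0826)

step 1: θ'=2.0826 (R=1.5000) → pose (-1.1411, -0.6536, 2.0826)
step 2: θ'=2.0826 (straight) → pose (-0.7738, -1.3075, 2.0826)
step 3: θ'=1.0826 (R=-0.7500) → pose (-0.7823, -0.5884, 1.0826)
step 4: θ'=0.0826 (R=0.6250) → pose (-1.2827, -0.9181, 0.0826)
step 5: θ'=0.0826 (straight) → pose (1.8317, -0.6603, 0.0826)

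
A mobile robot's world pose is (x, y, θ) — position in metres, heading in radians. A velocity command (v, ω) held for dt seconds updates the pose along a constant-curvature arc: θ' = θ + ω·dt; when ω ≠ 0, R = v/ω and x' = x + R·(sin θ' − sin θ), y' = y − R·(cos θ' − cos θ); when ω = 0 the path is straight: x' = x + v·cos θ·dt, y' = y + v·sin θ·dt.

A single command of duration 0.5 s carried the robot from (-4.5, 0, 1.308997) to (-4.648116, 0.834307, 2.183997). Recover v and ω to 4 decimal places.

v = 1.7500, ω = 1.7500

Δθ = 2.183997 − 1.308997 = 0.875000
ω = Δθ/dt = 0.875000/0.5 = 1.7500
R = −Δy/(cos θ' − cos θ) = 1.0000
v = R·ω = 1.0000·1.7500 = 1.7500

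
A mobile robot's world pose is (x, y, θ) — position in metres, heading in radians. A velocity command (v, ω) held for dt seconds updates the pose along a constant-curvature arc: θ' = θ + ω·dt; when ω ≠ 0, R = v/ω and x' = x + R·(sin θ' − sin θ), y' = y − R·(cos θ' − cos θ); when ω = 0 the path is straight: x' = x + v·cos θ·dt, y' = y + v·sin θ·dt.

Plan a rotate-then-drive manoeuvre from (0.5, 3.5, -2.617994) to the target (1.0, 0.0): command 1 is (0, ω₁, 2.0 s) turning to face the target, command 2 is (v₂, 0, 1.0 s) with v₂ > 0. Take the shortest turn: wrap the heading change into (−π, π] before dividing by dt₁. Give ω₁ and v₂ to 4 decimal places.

ω₁ = 0.5945, v₂ = 3.5355

heading to target = atan2(0−3.5, 1−0.5) = -1.4289
Δθ = wrap(-1.4289 − -2.6180) = 1.1891; ω₁ = Δθ/dt₁ = 0.5945
distance = √((1−0.5)² + (0−3.5)²) = 3.5355; v₂ = distance/dt₂ = 3.5355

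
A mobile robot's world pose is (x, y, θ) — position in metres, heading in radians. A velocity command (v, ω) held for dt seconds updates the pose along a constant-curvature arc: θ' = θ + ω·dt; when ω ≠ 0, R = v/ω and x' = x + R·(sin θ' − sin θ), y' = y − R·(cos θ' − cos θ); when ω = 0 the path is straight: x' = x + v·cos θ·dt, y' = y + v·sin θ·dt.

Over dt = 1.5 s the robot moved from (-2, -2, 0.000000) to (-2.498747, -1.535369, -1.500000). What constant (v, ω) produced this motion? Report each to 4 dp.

v = -0.5000, ω = -1.0000

Δθ = -1.500000 − 0.000000 = -1.500000
ω = Δθ/dt = -1.500000/1.5 = -1.0000
R = Δx/(sin θ' − sin θ) = 0.5000
v = R·ω = 0.5000·-1.0000 = -0.5000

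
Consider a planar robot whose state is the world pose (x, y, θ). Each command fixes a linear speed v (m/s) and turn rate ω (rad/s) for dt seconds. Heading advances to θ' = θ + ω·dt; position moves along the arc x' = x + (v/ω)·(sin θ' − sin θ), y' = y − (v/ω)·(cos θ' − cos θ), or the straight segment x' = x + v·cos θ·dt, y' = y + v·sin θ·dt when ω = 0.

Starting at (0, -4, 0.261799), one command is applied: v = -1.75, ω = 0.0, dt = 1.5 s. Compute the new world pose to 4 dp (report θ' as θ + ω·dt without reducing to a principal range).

θ' = 0.2618 + 0.0·1.5 = 0.2618
ω = 0 → straight: x' = 0 + -1.75·cos(0.2618)·1.5 = -2.5356
y' = -4 + -1.75·sin(0.2618)·1.5 = -4.6794

(-2.5356, -4.6794, 0.2618)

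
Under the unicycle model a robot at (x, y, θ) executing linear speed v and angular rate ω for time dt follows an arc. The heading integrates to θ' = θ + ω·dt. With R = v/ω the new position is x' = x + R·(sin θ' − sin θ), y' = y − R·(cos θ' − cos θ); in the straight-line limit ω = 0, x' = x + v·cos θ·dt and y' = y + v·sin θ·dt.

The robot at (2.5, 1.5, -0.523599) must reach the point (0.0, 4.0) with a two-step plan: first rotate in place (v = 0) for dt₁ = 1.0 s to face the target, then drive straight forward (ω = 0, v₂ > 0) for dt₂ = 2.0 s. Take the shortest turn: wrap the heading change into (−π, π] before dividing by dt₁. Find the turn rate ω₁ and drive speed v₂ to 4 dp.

ω₁ = 2.8798, v₂ = 1.7678

heading to target = atan2(4−1.5, 0−2.5) = 2.3562
Δθ = wrap(2.3562 − -0.5236) = 2.8798; ω₁ = Δθ/dt₁ = 2.8798
distance = √((0−2.5)² + (4−1.5)²) = 3.5355; v₂ = distance/dt₂ = 1.7678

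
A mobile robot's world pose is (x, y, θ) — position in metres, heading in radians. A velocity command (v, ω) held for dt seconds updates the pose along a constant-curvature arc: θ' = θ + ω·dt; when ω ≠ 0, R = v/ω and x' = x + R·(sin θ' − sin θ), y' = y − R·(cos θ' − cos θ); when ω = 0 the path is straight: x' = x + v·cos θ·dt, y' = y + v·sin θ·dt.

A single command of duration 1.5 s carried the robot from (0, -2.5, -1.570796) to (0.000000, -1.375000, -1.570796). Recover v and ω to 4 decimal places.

v = -0.7500, ω = 0.0000

Δθ = -1.570796 − -1.570796 = 0.000000
ω = Δθ/dt = 0.000000/1.5 = 0.0000
ω = 0 → v = (Δx·cos θ + Δy·sin θ)/dt = -0.7500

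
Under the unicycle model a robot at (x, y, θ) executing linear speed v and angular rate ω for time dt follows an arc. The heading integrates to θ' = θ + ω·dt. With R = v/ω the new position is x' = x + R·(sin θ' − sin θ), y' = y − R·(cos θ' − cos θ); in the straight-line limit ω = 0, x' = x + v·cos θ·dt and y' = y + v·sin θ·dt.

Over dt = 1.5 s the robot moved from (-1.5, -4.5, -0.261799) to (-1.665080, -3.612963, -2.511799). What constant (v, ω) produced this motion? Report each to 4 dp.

Δθ = -2.511799 − -0.261799 = -2.250000
ω = Δθ/dt = -2.250000/1.5 = -1.5000
R = −Δy/(cos θ' − cos θ) = 0.5000
v = R·ω = 0.5000·-1.5000 = -0.7500

v = -0.7500, ω = -1.5000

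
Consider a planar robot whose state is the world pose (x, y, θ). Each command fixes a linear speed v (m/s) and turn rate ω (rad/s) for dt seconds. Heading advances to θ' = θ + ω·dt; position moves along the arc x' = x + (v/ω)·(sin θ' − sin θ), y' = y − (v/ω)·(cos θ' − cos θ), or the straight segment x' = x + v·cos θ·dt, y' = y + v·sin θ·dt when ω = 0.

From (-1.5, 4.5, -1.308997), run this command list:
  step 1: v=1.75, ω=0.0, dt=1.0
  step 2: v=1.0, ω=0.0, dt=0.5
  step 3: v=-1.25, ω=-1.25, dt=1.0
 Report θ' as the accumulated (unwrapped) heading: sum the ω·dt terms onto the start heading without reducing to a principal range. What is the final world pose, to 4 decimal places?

step 1: θ'=-1.3090 (straight) → pose (-1.0471, 2.8096, -1.3090)
step 2: θ'=-1.3090 (straight) → pose (-0.9177, 2.3267, -1.3090)
step 3: θ'=-2.5590 (R=1.0000) → pose (-0.5019, 3.4205, -2.5590)

(-0.5019, 3.4205, -2.5590)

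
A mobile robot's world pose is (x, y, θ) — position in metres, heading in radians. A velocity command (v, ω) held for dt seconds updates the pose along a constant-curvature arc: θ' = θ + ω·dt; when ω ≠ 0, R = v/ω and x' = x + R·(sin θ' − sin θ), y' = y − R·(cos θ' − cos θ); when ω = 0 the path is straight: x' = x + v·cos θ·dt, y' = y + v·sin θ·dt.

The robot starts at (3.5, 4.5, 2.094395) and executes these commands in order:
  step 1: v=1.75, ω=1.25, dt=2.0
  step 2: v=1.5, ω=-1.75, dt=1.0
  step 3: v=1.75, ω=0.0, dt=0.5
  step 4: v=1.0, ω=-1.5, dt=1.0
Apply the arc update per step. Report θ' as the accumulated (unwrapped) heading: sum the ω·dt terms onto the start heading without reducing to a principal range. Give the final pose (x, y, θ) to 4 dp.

step 1: θ'=4.5944 (R=1.4000) → pose (0.8973, 3.9648, 4.5944)
step 2: θ'=2.8444 (R=-0.8571) → pose (-0.2049, 3.2461, 2.8444)
step 3: θ'=2.8444 (straight) → pose (-1.0415, 3.5024, 2.8444)
step 4: θ'=1.3444 (R=-0.6667) → pose (-1.4960, 4.2895, 1.3444)

(-1.4960, 4.2895, 1.3444)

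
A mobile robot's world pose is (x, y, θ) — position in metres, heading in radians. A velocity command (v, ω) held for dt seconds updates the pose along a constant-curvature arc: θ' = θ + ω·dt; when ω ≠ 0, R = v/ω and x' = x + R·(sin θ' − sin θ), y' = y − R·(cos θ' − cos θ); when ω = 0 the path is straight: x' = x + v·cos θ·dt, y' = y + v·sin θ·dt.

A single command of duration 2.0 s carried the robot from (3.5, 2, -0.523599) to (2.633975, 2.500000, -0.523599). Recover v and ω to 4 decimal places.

Δθ = -0.523599 − -0.523599 = 0.000000
ω = Δθ/dt = 0.000000/2.0 = 0.0000
ω = 0 → v = (Δx·cos θ + Δy·sin θ)/dt = -0.5000

v = -0.5000, ω = 0.0000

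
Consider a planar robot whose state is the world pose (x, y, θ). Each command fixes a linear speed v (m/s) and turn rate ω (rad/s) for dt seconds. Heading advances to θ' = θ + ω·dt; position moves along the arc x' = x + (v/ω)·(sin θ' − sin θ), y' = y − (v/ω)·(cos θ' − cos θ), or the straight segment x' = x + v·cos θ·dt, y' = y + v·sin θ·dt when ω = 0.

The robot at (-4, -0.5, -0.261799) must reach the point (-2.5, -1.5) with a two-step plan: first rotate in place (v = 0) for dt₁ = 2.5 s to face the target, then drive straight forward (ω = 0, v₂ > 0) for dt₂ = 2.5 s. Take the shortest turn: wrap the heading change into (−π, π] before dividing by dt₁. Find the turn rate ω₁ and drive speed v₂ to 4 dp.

ω₁ = -0.1305, v₂ = 0.7211

heading to target = atan2(-1.5−-0.5, -2.5−-4) = -0.5880
Δθ = wrap(-0.5880 − -0.2618) = -0.3262; ω₁ = Δθ/dt₁ = -0.1305
distance = √((-2.5−-4)² + (-1.5−-0.5)²) = 1.8028; v₂ = distance/dt₂ = 0.7211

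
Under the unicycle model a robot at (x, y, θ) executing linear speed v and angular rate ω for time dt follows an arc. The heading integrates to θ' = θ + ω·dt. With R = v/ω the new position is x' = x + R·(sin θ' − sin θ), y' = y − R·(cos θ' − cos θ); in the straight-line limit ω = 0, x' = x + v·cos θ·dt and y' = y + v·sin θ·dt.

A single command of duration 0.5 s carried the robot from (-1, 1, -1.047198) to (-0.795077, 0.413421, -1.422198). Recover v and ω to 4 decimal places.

v = 1.2500, ω = -0.7500

Δθ = -1.422198 − -1.047198 = -0.375000
ω = Δθ/dt = -0.375000/0.5 = -0.7500
R = −Δy/(cos θ' − cos θ) = -1.6667
v = R·ω = -1.6667·-0.7500 = 1.2500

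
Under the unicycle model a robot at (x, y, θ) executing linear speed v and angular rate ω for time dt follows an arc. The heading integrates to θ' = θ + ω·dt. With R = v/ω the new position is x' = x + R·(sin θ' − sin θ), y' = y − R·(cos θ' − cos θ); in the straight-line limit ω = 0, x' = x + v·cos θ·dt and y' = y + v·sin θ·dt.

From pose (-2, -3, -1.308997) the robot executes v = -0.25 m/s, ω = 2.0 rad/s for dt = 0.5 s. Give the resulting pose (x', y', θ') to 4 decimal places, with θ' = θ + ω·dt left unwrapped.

(-2.0827, -2.9133, -0.3090)

θ' = -1.3090 + 2.0·0.5 = -0.3090
R = v/ω = -0.25/2.0 = -0.1250
x' = -2 + -0.1250·(sin -0.3090 − sin -1.3090) = -2.0827
y' = -3 − -0.1250·(cos -0.3090 − cos -1.3090) = -2.9133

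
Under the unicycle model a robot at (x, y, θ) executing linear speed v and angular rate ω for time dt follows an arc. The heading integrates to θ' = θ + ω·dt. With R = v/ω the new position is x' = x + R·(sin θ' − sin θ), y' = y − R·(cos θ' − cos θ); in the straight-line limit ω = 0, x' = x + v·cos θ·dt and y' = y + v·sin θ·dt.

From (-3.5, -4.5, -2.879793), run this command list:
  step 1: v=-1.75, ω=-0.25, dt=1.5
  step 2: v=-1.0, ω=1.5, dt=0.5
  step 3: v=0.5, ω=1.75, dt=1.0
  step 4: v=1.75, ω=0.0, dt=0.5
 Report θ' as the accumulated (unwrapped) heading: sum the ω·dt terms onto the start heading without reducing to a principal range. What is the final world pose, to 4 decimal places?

(0.1857, -5.2172, -0.7548)

step 1: θ'=-3.2548 (R=7.0000) → pose (-0.8976, -4.3063, -3.2548)
step 2: θ'=-2.5048 (R=-0.6667) → pose (-0.4258, -4.1799, -2.5048)
step 3: θ'=-0.7548 (R=0.2857) → pose (-0.4517, -4.6177, -0.7548)
step 4: θ'=-0.7548 (straight) → pose (0.1857, -5.2172, -0.7548)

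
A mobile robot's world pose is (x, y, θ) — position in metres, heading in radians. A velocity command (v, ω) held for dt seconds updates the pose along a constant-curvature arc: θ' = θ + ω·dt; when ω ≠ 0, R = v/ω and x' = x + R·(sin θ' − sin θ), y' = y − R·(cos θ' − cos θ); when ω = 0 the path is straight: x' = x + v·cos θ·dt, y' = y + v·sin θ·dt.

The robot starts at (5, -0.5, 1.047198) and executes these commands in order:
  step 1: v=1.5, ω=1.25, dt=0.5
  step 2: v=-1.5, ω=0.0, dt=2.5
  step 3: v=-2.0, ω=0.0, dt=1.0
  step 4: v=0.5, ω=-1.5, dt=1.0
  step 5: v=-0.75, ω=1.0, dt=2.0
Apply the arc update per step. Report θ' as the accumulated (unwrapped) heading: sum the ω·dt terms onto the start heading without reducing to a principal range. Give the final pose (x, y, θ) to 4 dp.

(5.5213, -6.3001, 2.1722)

step 1: θ'=1.6722 (R=1.2000) → pose (5.1546, 0.2215, 1.6722)
step 2: θ'=1.6722 (straight) → pose (5.5342, -3.5093, 1.6722)
step 3: θ'=1.6722 (straight) → pose (5.7367, -5.4990, 1.6722)
step 4: θ'=0.1722 (R=-0.3333) → pose (6.0112, -5.1368, 0.1722)
step 5: θ'=2.1722 (R=-0.7500) → pose (5.5213, -6.3001, 2.1722)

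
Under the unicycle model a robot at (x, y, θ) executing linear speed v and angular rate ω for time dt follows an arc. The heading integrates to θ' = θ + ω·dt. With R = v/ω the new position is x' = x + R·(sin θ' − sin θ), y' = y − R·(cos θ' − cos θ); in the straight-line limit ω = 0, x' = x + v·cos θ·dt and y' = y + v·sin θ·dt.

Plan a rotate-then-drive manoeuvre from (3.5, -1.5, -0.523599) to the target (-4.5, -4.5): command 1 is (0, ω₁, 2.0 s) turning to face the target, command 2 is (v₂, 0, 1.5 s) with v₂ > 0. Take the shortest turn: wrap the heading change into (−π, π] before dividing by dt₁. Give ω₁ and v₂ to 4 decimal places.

ω₁ = -1.1296, v₂ = 5.6960

heading to target = atan2(-4.5−-1.5, -4.5−3.5) = -2.7828
Δθ = wrap(-2.7828 − -0.5236) = -2.2592; ω₁ = Δθ/dt₁ = -1.1296
distance = √((-4.5−3.5)² + (-4.5−-1.5)²) = 8.5440; v₂ = distance/dt₂ = 5.6960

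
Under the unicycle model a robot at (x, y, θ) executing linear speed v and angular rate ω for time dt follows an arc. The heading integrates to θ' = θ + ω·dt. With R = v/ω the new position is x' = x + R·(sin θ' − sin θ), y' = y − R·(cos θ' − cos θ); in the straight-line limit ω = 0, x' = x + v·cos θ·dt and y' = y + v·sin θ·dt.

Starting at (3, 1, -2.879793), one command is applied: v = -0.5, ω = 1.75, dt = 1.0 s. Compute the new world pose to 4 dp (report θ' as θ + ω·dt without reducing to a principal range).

θ' = -2.8798 + 1.75·1.0 = -1.1298
R = v/ω = -0.5/1.75 = -0.2857
x' = 3 + -0.2857·(sin -1.1298 − sin -2.8798) = 3.1844
y' = 1 − -0.2857·(cos -1.1298 − cos -2.8798) = 1.3979

(3.1844, 1.3979, -1.1298)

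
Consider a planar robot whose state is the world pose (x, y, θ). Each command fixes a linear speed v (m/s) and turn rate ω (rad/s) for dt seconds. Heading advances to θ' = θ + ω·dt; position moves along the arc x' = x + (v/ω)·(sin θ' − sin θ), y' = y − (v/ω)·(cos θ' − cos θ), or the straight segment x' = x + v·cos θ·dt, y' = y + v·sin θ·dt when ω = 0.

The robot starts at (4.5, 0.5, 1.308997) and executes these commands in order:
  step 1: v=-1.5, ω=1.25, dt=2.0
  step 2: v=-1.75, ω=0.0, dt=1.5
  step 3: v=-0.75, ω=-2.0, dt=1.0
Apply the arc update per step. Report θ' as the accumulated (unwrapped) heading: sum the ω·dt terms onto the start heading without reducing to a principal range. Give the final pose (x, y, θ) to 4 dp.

(9.0601, 0.6656, 1.8090)

step 1: θ'=3.8090 (R=-1.2000) → pose (6.4019, -0.7531, 3.8090)
step 2: θ'=3.8090 (straight) → pose (8.4636, 0.8716, 3.8090)
step 3: θ'=1.8090 (R=0.3750) → pose (9.0601, 0.6656, 1.8090)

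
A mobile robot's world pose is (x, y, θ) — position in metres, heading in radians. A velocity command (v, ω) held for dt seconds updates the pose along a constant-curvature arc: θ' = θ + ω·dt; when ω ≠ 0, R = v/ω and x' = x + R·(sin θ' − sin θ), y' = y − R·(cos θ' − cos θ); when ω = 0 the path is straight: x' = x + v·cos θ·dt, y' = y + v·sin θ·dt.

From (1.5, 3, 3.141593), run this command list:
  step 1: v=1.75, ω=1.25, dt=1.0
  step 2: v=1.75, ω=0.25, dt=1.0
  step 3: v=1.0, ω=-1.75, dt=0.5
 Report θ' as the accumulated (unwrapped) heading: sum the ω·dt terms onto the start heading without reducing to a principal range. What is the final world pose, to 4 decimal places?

step 1: θ'=4.3916 (R=1.4000) → pose (0.1714, 2.0415, 4.3916)
step 2: θ'=4.6416 (R=7.0000) → pose (-0.1682, 0.3294, 4.6416)
step 3: θ'=3.7666 (R=-0.5714) → pose (-0.4038, -0.0936, 3.7666)

(-0.4038, -0.0936, 3.7666)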